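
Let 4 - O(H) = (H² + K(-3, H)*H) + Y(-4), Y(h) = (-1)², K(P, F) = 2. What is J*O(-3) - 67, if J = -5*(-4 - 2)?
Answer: -67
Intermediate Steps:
J = 30 (J = -5*(-6) = 30)
Y(h) = 1
O(H) = 3 - H² - 2*H (O(H) = 4 - ((H² + 2*H) + 1) = 4 - (1 + H² + 2*H) = 4 + (-1 - H² - 2*H) = 3 - H² - 2*H)
J*O(-3) - 67 = 30*(3 - 1*(-3)² - 2*(-3)) - 67 = 30*(3 - 1*9 + 6) - 67 = 30*(3 - 9 + 6) - 67 = 30*0 - 67 = 0 - 67 = -67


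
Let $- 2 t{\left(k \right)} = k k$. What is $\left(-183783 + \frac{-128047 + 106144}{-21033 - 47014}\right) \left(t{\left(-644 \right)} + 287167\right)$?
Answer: $- \frac{142565016285786}{9721} \approx -1.4666 \cdot 10^{10}$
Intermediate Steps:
$t{\left(k \right)} = - \frac{k^{2}}{2}$ ($t{\left(k \right)} = - \frac{k k}{2} = - \frac{k^{2}}{2}$)
$\left(-183783 + \frac{-128047 + 106144}{-21033 - 47014}\right) \left(t{\left(-644 \right)} + 287167\right) = \left(-183783 + \frac{-128047 + 106144}{-21033 - 47014}\right) \left(- \frac{\left(-644\right)^{2}}{2} + 287167\right) = \left(-183783 - \frac{21903}{-68047}\right) \left(\left(- \frac{1}{2}\right) 414736 + 287167\right) = \left(-183783 - - \frac{3129}{9721}\right) \left(-207368 + 287167\right) = \left(-183783 + \frac{3129}{9721}\right) 79799 = \left(- \frac{1786551414}{9721}\right) 79799 = - \frac{142565016285786}{9721}$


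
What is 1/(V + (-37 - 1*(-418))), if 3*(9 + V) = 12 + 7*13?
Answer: 3/1219 ≈ 0.0024610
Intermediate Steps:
V = 76/3 (V = -9 + (12 + 7*13)/3 = -9 + (12 + 91)/3 = -9 + (1/3)*103 = -9 + 103/3 = 76/3 ≈ 25.333)
1/(V + (-37 - 1*(-418))) = 1/(76/3 + (-37 - 1*(-418))) = 1/(76/3 + (-37 + 418)) = 1/(76/3 + 381) = 1/(1219/3) = 3/1219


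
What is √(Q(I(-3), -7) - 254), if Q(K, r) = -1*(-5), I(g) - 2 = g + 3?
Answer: I*√249 ≈ 15.78*I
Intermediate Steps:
I(g) = 5 + g (I(g) = 2 + (g + 3) = 2 + (3 + g) = 5 + g)
Q(K, r) = 5
√(Q(I(-3), -7) - 254) = √(5 - 254) = √(-249) = I*√249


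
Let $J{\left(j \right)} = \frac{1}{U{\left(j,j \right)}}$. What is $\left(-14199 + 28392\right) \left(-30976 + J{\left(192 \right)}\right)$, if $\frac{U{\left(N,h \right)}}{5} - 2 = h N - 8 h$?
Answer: $- \frac{77662824293007}{176650} \approx -4.3964 \cdot 10^{8}$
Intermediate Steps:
$U{\left(N,h \right)} = 10 - 40 h + 5 N h$ ($U{\left(N,h \right)} = 10 + 5 \left(h N - 8 h\right) = 10 + 5 \left(N h - 8 h\right) = 10 + 5 \left(- 8 h + N h\right) = 10 + \left(- 40 h + 5 N h\right) = 10 - 40 h + 5 N h$)
$J{\left(j \right)} = \frac{1}{10 - 40 j + 5 j^{2}}$ ($J{\left(j \right)} = \frac{1}{10 - 40 j + 5 j j} = \frac{1}{10 - 40 j + 5 j^{2}}$)
$\left(-14199 + 28392\right) \left(-30976 + J{\left(192 \right)}\right) = \left(-14199 + 28392\right) \left(-30976 + \frac{1}{5 \left(2 + 192^{2} - 1536\right)}\right) = 14193 \left(-30976 + \frac{1}{5 \left(2 + 36864 - 1536\right)}\right) = 14193 \left(-30976 + \frac{1}{5 \cdot 35330}\right) = 14193 \left(-30976 + \frac{1}{5} \cdot \frac{1}{35330}\right) = 14193 \left(-30976 + \frac{1}{176650}\right) = 14193 \left(- \frac{5471910399}{176650}\right) = - \frac{77662824293007}{176650}$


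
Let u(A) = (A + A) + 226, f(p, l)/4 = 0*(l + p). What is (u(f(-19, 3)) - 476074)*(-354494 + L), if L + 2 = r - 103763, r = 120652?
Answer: 160649615736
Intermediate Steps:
f(p, l) = 0 (f(p, l) = 4*(0*(l + p)) = 4*0 = 0)
L = 16887 (L = -2 + (120652 - 103763) = -2 + 16889 = 16887)
u(A) = 226 + 2*A (u(A) = 2*A + 226 = 226 + 2*A)
(u(f(-19, 3)) - 476074)*(-354494 + L) = ((226 + 2*0) - 476074)*(-354494 + 16887) = ((226 + 0) - 476074)*(-337607) = (226 - 476074)*(-337607) = -475848*(-337607) = 160649615736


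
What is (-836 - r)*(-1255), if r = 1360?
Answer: 2755980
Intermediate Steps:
(-836 - r)*(-1255) = (-836 - 1*1360)*(-1255) = (-836 - 1360)*(-1255) = -2196*(-1255) = 2755980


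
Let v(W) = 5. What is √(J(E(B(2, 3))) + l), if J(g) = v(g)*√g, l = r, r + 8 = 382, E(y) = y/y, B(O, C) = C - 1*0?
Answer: √379 ≈ 19.468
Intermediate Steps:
B(O, C) = C (B(O, C) = C + 0 = C)
E(y) = 1
r = 374 (r = -8 + 382 = 374)
l = 374
J(g) = 5*√g
√(J(E(B(2, 3))) + l) = √(5*√1 + 374) = √(5*1 + 374) = √(5 + 374) = √379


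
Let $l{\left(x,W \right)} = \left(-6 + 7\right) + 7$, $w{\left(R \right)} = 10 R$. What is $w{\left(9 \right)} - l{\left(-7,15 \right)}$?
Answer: $82$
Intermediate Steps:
$l{\left(x,W \right)} = 8$ ($l{\left(x,W \right)} = 1 + 7 = 8$)
$w{\left(9 \right)} - l{\left(-7,15 \right)} = 10 \cdot 9 - 8 = 90 - 8 = 82$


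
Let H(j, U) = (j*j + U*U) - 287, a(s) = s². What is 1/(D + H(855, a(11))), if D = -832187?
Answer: -1/86808 ≈ -1.1520e-5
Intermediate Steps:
H(j, U) = -287 + U² + j² (H(j, U) = (j² + U²) - 287 = (U² + j²) - 287 = -287 + U² + j²)
1/(D + H(855, a(11))) = 1/(-832187 + (-287 + (11²)² + 855²)) = 1/(-832187 + (-287 + 121² + 731025)) = 1/(-832187 + (-287 + 14641 + 731025)) = 1/(-832187 + 745379) = 1/(-86808) = -1/86808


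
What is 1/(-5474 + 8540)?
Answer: 1/3066 ≈ 0.00032616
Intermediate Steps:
1/(-5474 + 8540) = 1/3066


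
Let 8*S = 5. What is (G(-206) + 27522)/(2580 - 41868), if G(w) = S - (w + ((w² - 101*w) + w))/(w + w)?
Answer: -221401/314304 ≈ -0.70442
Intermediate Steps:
S = 5/8 (S = (⅛)*5 = 5/8 ≈ 0.62500)
G(w) = 5/8 - (w² - 99*w)/(2*w) (G(w) = 5/8 - (w + ((w² - 101*w) + w))/(w + w) = 5/8 - (w + (w² - 100*w))/(2*w) = 5/8 - (w² - 99*w)*1/(2*w) = 5/8 - (w² - 99*w)/(2*w))
(G(-206) + 27522)/(2580 - 41868) = ((401/8 - ½*(-206)) + 27522)/(2580 - 41868) = ((401/8 + 103) + 27522)/(-39288) = (1225/8 + 27522)*(-1/39288) = (221401/8)*(-1/39288) = -221401/314304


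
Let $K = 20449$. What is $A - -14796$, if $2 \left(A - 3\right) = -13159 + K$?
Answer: $18444$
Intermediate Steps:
$A = 3648$ ($A = 3 + \frac{-13159 + 20449}{2} = 3 + \frac{1}{2} \cdot 7290 = 3 + 3645 = 3648$)
$A - -14796 = 3648 - -14796 = 3648 + 14796 = 18444$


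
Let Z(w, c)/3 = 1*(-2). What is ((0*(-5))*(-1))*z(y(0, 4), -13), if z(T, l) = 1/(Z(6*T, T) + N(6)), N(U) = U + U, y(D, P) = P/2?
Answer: 0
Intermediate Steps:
Z(w, c) = -6 (Z(w, c) = 3*(1*(-2)) = 3*(-2) = -6)
y(D, P) = P/2 (y(D, P) = P*(1/2) = P/2)
N(U) = 2*U
z(T, l) = 1/6 (z(T, l) = 1/(-6 + 2*6) = 1/(-6 + 12) = 1/6)
((0*(-5))*(-1))*z(y(0, 4), -13) = ((0*(-5))*(-1))*(1/6) = (0*(-1))*(1/6) = 0*(1/6) = 0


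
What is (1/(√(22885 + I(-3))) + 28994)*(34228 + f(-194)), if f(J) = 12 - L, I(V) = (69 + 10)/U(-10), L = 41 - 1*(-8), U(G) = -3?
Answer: 991333854 + 34191*√12858/17144 ≈ 9.9133e+8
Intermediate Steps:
L = 49 (L = 41 + 8 = 49)
I(V) = -79/3 (I(V) = (69 + 10)/(-3) = 79*(-⅓) = -79/3)
f(J) = -37 (f(J) = 12 - 1*49 = 12 - 49 = -37)
(1/(√(22885 + I(-3))) + 28994)*(34228 + f(-194)) = (1/(√(22885 - 79/3)) + 28994)*(34228 - 37) = (1/(√(68576/3)) + 28994)*34191 = (1/(4*√12858/3) + 28994)*34191 = (√12858/17144 + 28994)*34191 = (28994 + √12858/17144)*34191 = 991333854 + 34191*√12858/17144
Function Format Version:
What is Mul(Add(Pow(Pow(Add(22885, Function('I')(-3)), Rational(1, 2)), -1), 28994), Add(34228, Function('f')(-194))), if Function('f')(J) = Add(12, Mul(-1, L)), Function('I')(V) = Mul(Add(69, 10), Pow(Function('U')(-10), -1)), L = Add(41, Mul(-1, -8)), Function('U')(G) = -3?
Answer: Add(991333854, Mul(Rational(34191, 17144), Pow(12858, Rational(1, 2)))) ≈ 9.9133e+8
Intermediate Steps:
L = 49 (L = Add(41, 8) = 49)
Function('I')(V) = Rational(-79, 3) (Function('I')(V) = Mul(Add(69, 10), Pow(-3, -1)) = Mul(79, Rational(-1, 3)) = Rational(-79, 3))
Function('f')(J) = -37 (Function('f')(J) = Add(12, Mul(-1, 49)) = Add(12, -49) = -37)
Mul(Add(Pow(Pow(Add(22885, Function('I')(-3)), Rational(1, 2)), -1), 28994), Add(34228, Function('f')(-194))) = Mul(Add(Pow(Pow(Add(22885, Rational(-79, 3)), Rational(1, 2)), -1), 28994), Add(34228, -37)) = Mul(Add(Pow(Pow(Rational(68576, 3), Rational(1, 2)), -1), 28994), 34191) = Mul(Add(Pow(Mul(Rational(4, 3), Pow(12858, Rational(1, 2))), -1), 28994), 34191) = Mul(Add(Mul(Rational(1, 17144), Pow(12858, Rational(1, 2))), 28994), 34191) = Mul(Add(28994, Mul(Rational(1, 17144), Pow(12858, Rational(1, 2)))), 34191) = Add(991333854, Mul(Rational(34191, 17144), Pow(12858, Rational(1, 2))))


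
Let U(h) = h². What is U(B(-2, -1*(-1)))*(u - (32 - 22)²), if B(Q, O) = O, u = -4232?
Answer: -4332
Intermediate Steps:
U(B(-2, -1*(-1)))*(u - (32 - 22)²) = (-1*(-1))²*(-4232 - (32 - 22)²) = 1²*(-4232 - 1*10²) = 1*(-4232 - 1*100) = 1*(-4232 - 100) = 1*(-4332) = -4332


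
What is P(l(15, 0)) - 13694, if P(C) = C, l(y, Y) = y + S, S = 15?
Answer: -13664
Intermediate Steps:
l(y, Y) = 15 + y (l(y, Y) = y + 15 = 15 + y)
P(l(15, 0)) - 13694 = (15 + 15) - 13694 = 30 - 13694 = -13664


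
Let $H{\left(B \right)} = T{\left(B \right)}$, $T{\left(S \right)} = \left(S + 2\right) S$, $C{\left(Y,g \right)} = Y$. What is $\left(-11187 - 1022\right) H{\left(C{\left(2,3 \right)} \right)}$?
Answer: $-97672$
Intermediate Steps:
$T{\left(S \right)} = S \left(2 + S\right)$ ($T{\left(S \right)} = \left(2 + S\right) S = S \left(2 + S\right)$)
$H{\left(B \right)} = B \left(2 + B\right)$
$\left(-11187 - 1022\right) H{\left(C{\left(2,3 \right)} \right)} = \left(-11187 - 1022\right) 2 \left(2 + 2\right) = \left(-11187 - 1022\right) 2 \cdot 4 = \left(-12209\right) 8 = -97672$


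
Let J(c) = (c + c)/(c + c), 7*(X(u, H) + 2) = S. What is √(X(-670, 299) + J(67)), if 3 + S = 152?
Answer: √994/7 ≈ 4.5040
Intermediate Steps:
S = 149 (S = -3 + 152 = 149)
X(u, H) = 135/7 (X(u, H) = -2 + (⅐)*149 = -2 + 149/7 = 135/7)
J(c) = 1 (J(c) = (2*c)/((2*c)) = (2*c)*(1/(2*c)) = 1)
√(X(-670, 299) + J(67)) = √(135/7 + 1) = √(142/7) = √994/7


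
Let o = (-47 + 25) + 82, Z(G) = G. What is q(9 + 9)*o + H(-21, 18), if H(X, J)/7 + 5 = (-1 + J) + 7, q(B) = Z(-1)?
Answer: 73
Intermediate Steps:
q(B) = -1
o = 60 (o = -22 + 82 = 60)
H(X, J) = 7 + 7*J (H(X, J) = -35 + 7*((-1 + J) + 7) = -35 + 7*(6 + J) = -35 + (42 + 7*J) = 7 + 7*J)
q(9 + 9)*o + H(-21, 18) = -1*60 + (7 + 7*18) = -60 + (7 + 126) = -60 + 133 = 73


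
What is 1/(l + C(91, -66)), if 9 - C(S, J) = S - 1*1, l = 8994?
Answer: 1/8913 ≈ 0.00011220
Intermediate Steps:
C(S, J) = 10 - S (C(S, J) = 9 - (S - 1*1) = 9 - (S - 1) = 9 - (-1 + S) = 9 + (1 - S) = 10 - S)
1/(l + C(91, -66)) = 1/(8994 + (10 - 1*91)) = 1/(8994 + (10 - 91)) = 1/(8994 - 81) = 1/8913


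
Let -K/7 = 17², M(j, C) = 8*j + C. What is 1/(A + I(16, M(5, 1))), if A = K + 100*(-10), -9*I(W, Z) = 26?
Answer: -9/27233 ≈ -0.00033048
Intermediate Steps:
M(j, C) = C + 8*j
I(W, Z) = -26/9 (I(W, Z) = -⅑*26 = -26/9)
K = -2023 (K = -7*17² = -7*289 = -2023)
A = -3023 (A = -2023 + 100*(-10) = -2023 - 1000 = -3023)
1/(A + I(16, M(5, 1))) = 1/(-3023 - 26/9) = 1/(-27233/9) = -9/27233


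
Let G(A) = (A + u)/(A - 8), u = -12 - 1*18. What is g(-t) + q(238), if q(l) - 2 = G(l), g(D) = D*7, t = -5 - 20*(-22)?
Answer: -349841/115 ≈ -3042.1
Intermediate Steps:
t = 435 (t = -5 + 440 = 435)
u = -30 (u = -12 - 18 = -30)
g(D) = 7*D
G(A) = (-30 + A)/(-8 + A) (G(A) = (A - 30)/(A - 8) = (-30 + A)/(-8 + A))
q(l) = 2 + (-30 + l)/(-8 + l)
g(-t) + q(238) = 7*(-1*435) + (-46 + 3*238)/(-8 + 238) = 7*(-435) + (-46 + 714)/230 = -3045 + (1/230)*668 = -3045 + 334/115 = -349841/115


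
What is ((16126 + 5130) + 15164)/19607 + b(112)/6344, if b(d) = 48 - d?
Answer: 28724204/15548351 ≈ 1.8474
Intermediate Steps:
((16126 + 5130) + 15164)/19607 + b(112)/6344 = ((16126 + 5130) + 15164)/19607 + (48 - 1*112)/6344 = (21256 + 15164)*(1/19607) + (48 - 112)*(1/6344) = 36420*(1/19607) - 64*1/6344 = 36420/19607 - 8/793 = 28724204/15548351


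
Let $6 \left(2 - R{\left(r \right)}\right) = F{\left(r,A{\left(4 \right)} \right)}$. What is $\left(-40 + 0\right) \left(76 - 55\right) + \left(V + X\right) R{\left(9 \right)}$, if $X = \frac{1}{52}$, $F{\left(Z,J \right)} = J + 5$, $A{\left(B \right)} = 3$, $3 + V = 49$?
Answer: $- \frac{63127}{78} \approx -809.32$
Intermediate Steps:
$V = 46$ ($V = -3 + 49 = 46$)
$F{\left(Z,J \right)} = 5 + J$
$R{\left(r \right)} = \frac{2}{3}$ ($R{\left(r \right)} = 2 - \frac{5 + 3}{6} = 2 - \frac{4}{3} = \frac{2}{3}$)
$X = \frac{1}{52} \approx 0.019231$
$\left(-40 + 0\right) \left(76 - 55\right) + \left(V + X\right) R{\left(9 \right)} = \left(-40 + 0\right) \left(76 - 55\right) + \left(46 + \frac{1}{52}\right) \frac{2}{3} = \left(-40\right) 21 + \frac{2393}{52} \cdot \frac{2}{3} = -840 + \frac{2393}{78} = - \frac{63127}{78}$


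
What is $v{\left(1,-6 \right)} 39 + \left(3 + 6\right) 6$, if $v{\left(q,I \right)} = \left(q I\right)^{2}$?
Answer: $1458$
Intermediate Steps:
$v{\left(q,I \right)} = I^{2} q^{2}$ ($v{\left(q,I \right)} = \left(I q\right)^{2} = I^{2} q^{2}$)
$v{\left(1,-6 \right)} 39 + \left(3 + 6\right) 6 = \left(-6\right)^{2} \cdot 1^{2} \cdot 39 + \left(3 + 6\right) 6 = 36 \cdot 1 \cdot 39 + 9 \cdot 6 = 36 \cdot 39 + 54 = 1404 + 54 = 1458$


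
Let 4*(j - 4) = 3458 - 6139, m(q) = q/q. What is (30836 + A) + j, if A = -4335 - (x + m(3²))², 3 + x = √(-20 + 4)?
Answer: 103387/4 + 16*I ≈ 25847.0 + 16.0*I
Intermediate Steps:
m(q) = 1
j = -2665/4 (j = 4 + (3458 - 6139)/4 = 4 + (¼)*(-2681) = 4 - 2681/4 = -2665/4 ≈ -666.25)
x = -3 + 4*I (x = -3 + √(-20 + 4) = -3 + √(-16) = -3 + 4*I ≈ -3.0 + 4.0*I)
A = -4335 - (-2 + 4*I)² (A = -4335 - ((-3 + 4*I) + 1)² = -4335 - (-2 + 4*I)² ≈ -4323.0 + 16.0*I)
(30836 + A) + j = (30836 + (-4323 + 16*I)) - 2665/4 = (26513 + 16*I) - 2665/4 = 103387/4 + 16*I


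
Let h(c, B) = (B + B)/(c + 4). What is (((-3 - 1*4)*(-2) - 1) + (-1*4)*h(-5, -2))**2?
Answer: 9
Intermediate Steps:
h(c, B) = 2*B/(4 + c) (h(c, B) = (2*B)/(4 + c) = 2*B/(4 + c))
(((-3 - 1*4)*(-2) - 1) + (-1*4)*h(-5, -2))**2 = (((-3 - 1*4)*(-2) - 1) + (-1*4)*(2*(-2)/(4 - 5)))**2 = (((-3 - 4)*(-2) - 1) - 8*(-2)/(-1))**2 = ((-7*(-2) - 1) - 8*(-2)*(-1))**2 = ((14 - 1) - 4*4)**2 = (13 - 16)**2 = (-3)**2 = 9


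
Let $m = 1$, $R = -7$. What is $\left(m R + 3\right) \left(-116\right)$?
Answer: $464$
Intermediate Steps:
$\left(m R + 3\right) \left(-116\right) = \left(1 \left(-7\right) + 3\right) \left(-116\right) = \left(-7 + 3\right) \left(-116\right) = \left(-4\right) \left(-116\right) = 464$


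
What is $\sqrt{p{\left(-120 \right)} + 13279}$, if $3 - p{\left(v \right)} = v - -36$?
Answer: $\sqrt{13366} \approx 115.61$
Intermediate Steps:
$p{\left(v \right)} = -33 - v$ ($p{\left(v \right)} = 3 - \left(v - -36\right) = 3 - \left(v + 36\right) = 3 - \left(36 + v\right) = -33 - v$)
$\sqrt{p{\left(-120 \right)} + 13279} = \sqrt{\left(-33 - -120\right) + 13279} = \sqrt{\left(-33 + 120\right) + 13279} = \sqrt{87 + 13279} = \sqrt{13366}$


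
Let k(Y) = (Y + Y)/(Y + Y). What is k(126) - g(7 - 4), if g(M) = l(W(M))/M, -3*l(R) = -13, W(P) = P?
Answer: -4/9 ≈ -0.44444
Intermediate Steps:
l(R) = 13/3 (l(R) = -⅓*(-13) = 13/3)
g(M) = 13/(3*M)
k(Y) = 1 (k(Y) = (2*Y)/((2*Y)) = (2*Y)*(1/(2*Y)) = 1)
k(126) - g(7 - 4) = 1 - 13/(3*(7 - 4)) = 1 - 13/(3*3) = 1 - 1*13/9 = 1 - 13/9 = -4/9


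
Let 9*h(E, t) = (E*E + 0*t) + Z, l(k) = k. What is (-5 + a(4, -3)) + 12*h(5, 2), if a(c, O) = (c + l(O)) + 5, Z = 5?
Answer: 41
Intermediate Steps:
h(E, t) = 5/9 + E**2/9 (h(E, t) = ((E*E + 0*t) + 5)/9 = ((E**2 + 0) + 5)/9 = (E**2 + 5)/9 = (5 + E**2)/9 = 5/9 + E**2/9)
a(c, O) = 5 + O + c (a(c, O) = (c + O) + 5 = (O + c) + 5 = 5 + O + c)
(-5 + a(4, -3)) + 12*h(5, 2) = (-5 + (5 - 3 + 4)) + 12*(5/9 + (1/9)*5**2) = (-5 + 6) + 12*(5/9 + (1/9)*25) = 1 + 12*(5/9 + 25/9) = 1 + 12*(10/3) = 1 + 40 = 41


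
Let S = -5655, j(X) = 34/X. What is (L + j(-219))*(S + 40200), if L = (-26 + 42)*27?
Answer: 1089019610/73 ≈ 1.4918e+7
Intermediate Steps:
L = 432 (L = 16*27 = 432)
(L + j(-219))*(S + 40200) = (432 + 34/(-219))*(-5655 + 40200) = (432 + 34*(-1/219))*34545 = (432 - 34/219)*34545 = (94574/219)*34545 = 1089019610/73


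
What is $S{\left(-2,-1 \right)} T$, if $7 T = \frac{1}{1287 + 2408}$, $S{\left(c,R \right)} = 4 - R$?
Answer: $\frac{1}{5173} \approx 0.00019331$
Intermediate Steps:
$T = \frac{1}{25865}$ ($T = \frac{1}{7 \left(1287 + 2408\right)} = \frac{1}{7 \cdot 3695} = \frac{1}{7} \cdot \frac{1}{3695} = \frac{1}{25865} \approx 3.8662 \cdot 10^{-5}$)
$S{\left(-2,-1 \right)} T = \left(4 - -1\right) \frac{1}{25865} = \left(4 + 1\right) \frac{1}{25865} = 5 \cdot \frac{1}{25865} = \frac{1}{5173}$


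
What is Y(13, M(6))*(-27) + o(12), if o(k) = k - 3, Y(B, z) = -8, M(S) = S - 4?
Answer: 225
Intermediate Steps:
M(S) = -4 + S
o(k) = -3 + k
Y(13, M(6))*(-27) + o(12) = -8*(-27) + (-3 + 12) = 216 + 9 = 225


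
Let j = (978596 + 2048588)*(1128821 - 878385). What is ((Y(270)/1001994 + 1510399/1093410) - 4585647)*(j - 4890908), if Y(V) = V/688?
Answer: -18197317551589581751594965409393/5234486795580 ≈ -3.4764e+18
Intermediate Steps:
Y(V) = V/688 (Y(V) = V*(1/688) = V/688)
j = 758115852224 (j = 3027184*250436 = 758115852224)
((Y(270)/1001994 + 1510399/1093410) - 4585647)*(j - 4890908) = ((((1/688)*270)/1001994 + 1510399/1093410) - 4585647)*(758115852224 - 4890908) = (((135/344)*(1/1001994) + 1510399*(1/1093410)) - 4585647)*758110961316 = ((45/114895312 + 1510399/1093410) - 4585647)*758110961316 = (86768906776469/62813841546960 - 4585647)*758110961316 = -288042017279385706651/62813841546960*758110961316 = -18197317551589581751594965409393/5234486795580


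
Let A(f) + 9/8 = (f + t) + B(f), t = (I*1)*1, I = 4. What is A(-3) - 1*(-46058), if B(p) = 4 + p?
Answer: 368471/8 ≈ 46059.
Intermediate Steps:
t = 4 (t = (4*1)*1 = 4*1 = 4)
A(f) = 55/8 + 2*f (A(f) = -9/8 + ((f + 4) + (4 + f)) = -9/8 + ((4 + f) + (4 + f)) = -9/8 + (8 + 2*f) = 55/8 + 2*f)
A(-3) - 1*(-46058) = (55/8 + 2*(-3)) - 1*(-46058) = (55/8 - 6) + 46058 = 7/8 + 46058 = 368471/8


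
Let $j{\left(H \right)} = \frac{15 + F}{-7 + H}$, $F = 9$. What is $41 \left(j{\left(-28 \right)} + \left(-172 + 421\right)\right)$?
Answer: $\frac{356331}{35} \approx 10181.0$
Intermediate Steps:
$j{\left(H \right)} = \frac{24}{-7 + H}$ ($j{\left(H \right)} = \frac{15 + 9}{-7 + H} = \frac{24}{-7 + H}$)
$41 \left(j{\left(-28 \right)} + \left(-172 + 421\right)\right) = 41 \left(\frac{24}{-7 - 28} + \left(-172 + 421\right)\right) = 41 \left(\frac{24}{-35} + 249\right) = 41 \left(24 \left(- \frac{1}{35}\right) + 249\right) = 41 \left(- \frac{24}{35} + 249\right) = 41 \cdot \frac{8691}{35} = \frac{356331}{35}$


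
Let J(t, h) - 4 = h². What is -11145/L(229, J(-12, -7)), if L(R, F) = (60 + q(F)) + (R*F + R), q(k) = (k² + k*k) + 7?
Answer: -3715/6017 ≈ -0.61742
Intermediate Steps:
q(k) = 7 + 2*k² (q(k) = (k² + k²) + 7 = 2*k² + 7 = 7 + 2*k²)
J(t, h) = 4 + h²
L(R, F) = 67 + R + 2*F² + F*R (L(R, F) = (60 + (7 + 2*F²)) + (R*F + R) = (67 + 2*F²) + (F*R + R) = (67 + 2*F²) + (R + F*R) = 67 + R + 2*F² + F*R)
-11145/L(229, J(-12, -7)) = -11145/(67 + 229 + 2*(4 + (-7)²)² + (4 + (-7)²)*229) = -11145/(67 + 229 + 2*(4 + 49)² + (4 + 49)*229) = -11145/(67 + 229 + 2*53² + 53*229) = -11145/(67 + 229 + 2*2809 + 12137) = -11145/(67 + 229 + 5618 + 12137) = -11145/18051 = -11145*1/18051 = -3715/6017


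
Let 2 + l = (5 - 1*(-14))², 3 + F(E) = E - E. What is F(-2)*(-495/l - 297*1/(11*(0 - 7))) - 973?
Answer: -2463833/2513 ≈ -980.43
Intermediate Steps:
F(E) = -3 (F(E) = -3 + (E - E) = -3 + 0 = -3)
l = 359 (l = -2 + (5 - 1*(-14))² = -2 + (5 + 14)² = -2 + 19² = -2 + 361 = 359)
F(-2)*(-495/l - 297*1/(11*(0 - 7))) - 973 = -3*(-495/359 - 297*1/(11*(0 - 7))) - 973 = -3*(-495*1/359 - 297/(11*(-7))) - 973 = -3*(-495/359 - 297/(-77)) - 973 = -3*(-495/359 - 297*(-1/77)) - 973 = -3*(-495/359 + 27/7) - 973 = -3*6228/2513 - 973 = -18684/2513 - 973 = -2463833/2513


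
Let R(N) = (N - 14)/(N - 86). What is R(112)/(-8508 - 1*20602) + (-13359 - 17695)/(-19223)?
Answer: 11750823293/7274559890 ≈ 1.6153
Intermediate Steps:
R(N) = (-14 + N)/(-86 + N)
R(112)/(-8508 - 1*20602) + (-13359 - 17695)/(-19223) = ((-14 + 112)/(-86 + 112))/(-8508 - 1*20602) + (-13359 - 17695)/(-19223) = (98/26)/(-8508 - 20602) - 31054*(-1/19223) = ((1/26)*98)/(-29110) + 31054/19223 = (49/13)*(-1/29110) + 31054/19223 = -49/378430 + 31054/19223 = 11750823293/7274559890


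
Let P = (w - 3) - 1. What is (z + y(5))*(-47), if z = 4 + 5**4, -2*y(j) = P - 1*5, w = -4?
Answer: -59737/2 ≈ -29869.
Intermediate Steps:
P = -8 (P = (-4 - 3) - 1 = -7 - 1 = -8)
y(j) = 13/2 (y(j) = -(-8 - 1*5)/2 = -(-8 - 5)/2 = -1/2*(-13) = 13/2)
z = 629 (z = 4 + 625 = 629)
(z + y(5))*(-47) = (629 + 13/2)*(-47) = (1271/2)*(-47) = -59737/2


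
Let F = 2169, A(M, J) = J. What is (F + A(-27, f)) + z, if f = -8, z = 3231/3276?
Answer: 786963/364 ≈ 2162.0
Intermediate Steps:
z = 359/364 (z = 3231*(1/3276) = 359/364 ≈ 0.98626)
(F + A(-27, f)) + z = (2169 - 8) + 359/364 = 2161 + 359/364 = 786963/364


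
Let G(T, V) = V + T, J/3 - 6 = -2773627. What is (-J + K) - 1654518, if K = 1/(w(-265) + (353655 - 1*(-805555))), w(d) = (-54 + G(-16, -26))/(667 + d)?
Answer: 517755377097697/77667054 ≈ 6.6663e+6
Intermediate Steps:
J = -8320863 (J = 18 + 3*(-2773627) = 18 - 8320881 = -8320863)
G(T, V) = T + V
w(d) = -96/(667 + d) (w(d) = (-54 + (-16 - 26))/(667 + d) = (-54 - 42)/(667 + d) = -96/(667 + d))
K = 67/77667054 (K = 1/(-96/(667 - 265) + (353655 - 1*(-805555))) = 1/(-96/402 + (353655 + 805555)) = 1/(-96*1/402 + 1159210) = 1/(-16/67 + 1159210) = 1/(77667054/67) = 67/77667054 ≈ 8.6266e-7)
(-J + K) - 1654518 = (-1*(-8320863) + 67/77667054) - 1654518 = (8320863 + 67/77667054) - 1654518 = 646256915947669/77667054 - 1654518 = 517755377097697/77667054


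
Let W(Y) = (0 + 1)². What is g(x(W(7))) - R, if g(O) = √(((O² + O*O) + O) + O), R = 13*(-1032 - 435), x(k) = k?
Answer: 19073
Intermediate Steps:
W(Y) = 1 (W(Y) = 1² = 1)
R = -19071 (R = 13*(-1467) = -19071)
g(O) = √(2*O + 2*O²) (g(O) = √(((O² + O²) + O) + O) = √((2*O² + O) + O) = √((O + 2*O²) + O) = √(2*O + 2*O²))
g(x(W(7))) - R = √2*√(1*(1 + 1)) - 1*(-19071) = √2*√(1*2) + 19071 = √2*√2 + 19071 = 2 + 19071 = 19073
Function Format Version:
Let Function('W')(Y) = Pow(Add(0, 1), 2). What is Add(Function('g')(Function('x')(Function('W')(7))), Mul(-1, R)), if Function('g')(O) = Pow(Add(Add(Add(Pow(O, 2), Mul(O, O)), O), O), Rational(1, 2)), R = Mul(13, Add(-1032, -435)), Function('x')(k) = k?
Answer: 19073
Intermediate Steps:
Function('W')(Y) = 1 (Function('W')(Y) = Pow(1, 2) = 1)
R = -19071 (R = Mul(13, -1467) = -19071)
Function('g')(O) = Pow(Add(Mul(2, O), Mul(2, Pow(O, 2))), Rational(1, 2)) (Function('g')(O) = Pow(Add(Add(Add(Pow(O, 2), Pow(O, 2)), O), O), Rational(1, 2)) = Pow(Add(Add(Mul(2, Pow(O, 2)), O), O), Rational(1, 2)) = Pow(Add(Add(O, Mul(2, Pow(O, 2))), O), Rational(1, 2)) = Pow(Add(Mul(2, O), Mul(2, Pow(O, 2))), Rational(1, 2)))
Add(Function('g')(Function('x')(Function('W')(7))), Mul(-1, R)) = Add(Mul(Pow(2, Rational(1, 2)), Pow(Mul(1, Add(1, 1)), Rational(1, 2))), Mul(-1, -19071)) = Add(Mul(Pow(2, Rational(1, 2)), Pow(Mul(1, 2), Rational(1, 2))), 19071) = Add(Mul(Pow(2, Rational(1, 2)), Pow(2, Rational(1, 2))), 19071) = Add(2, 19071) = 19073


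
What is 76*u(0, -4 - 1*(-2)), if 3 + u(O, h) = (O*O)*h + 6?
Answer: 228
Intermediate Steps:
u(O, h) = 3 + h*O**2 (u(O, h) = -3 + ((O*O)*h + 6) = -3 + (O**2*h + 6) = -3 + (h*O**2 + 6) = -3 + (6 + h*O**2) = 3 + h*O**2)
76*u(0, -4 - 1*(-2)) = 76*(3 + (-4 - 1*(-2))*0**2) = 76*(3 + (-4 + 2)*0) = 76*(3 - 2*0) = 76*(3 + 0) = 76*3 = 228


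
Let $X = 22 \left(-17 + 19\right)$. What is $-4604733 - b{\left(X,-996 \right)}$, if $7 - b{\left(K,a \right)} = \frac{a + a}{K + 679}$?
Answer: $- \frac{1109743004}{241} \approx -4.6047 \cdot 10^{6}$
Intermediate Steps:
$X = 44$ ($X = 22 \cdot 2 = 44$)
$b{\left(K,a \right)} = 7 - \frac{2 a}{679 + K}$ ($b{\left(K,a \right)} = 7 - \frac{a + a}{K + 679} = 7 - \frac{2 a}{679 + K}$)
$-4604733 - b{\left(X,-996 \right)} = -4604733 - \frac{4753 - -1992 + 7 \cdot 44}{679 + 44} = -4604733 - \frac{4753 + 1992 + 308}{723} = -4604733 - \frac{1}{723} \cdot 7053 = -4604733 - \frac{2351}{241} = - \frac{1109743004}{241}$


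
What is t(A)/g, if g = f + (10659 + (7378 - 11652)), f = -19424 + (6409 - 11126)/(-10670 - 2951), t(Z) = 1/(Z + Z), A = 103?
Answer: -257/690292404 ≈ -3.7231e-7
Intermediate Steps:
t(Z) = 1/(2*Z)
f = -4991879/257 (f = -19424 - 4717/(-13621) = -19424 - 4717*(-1/13621) = -19424 + 89/257 = -4991879/257 ≈ -19424.)
g = -3350934/257 (g = -4991879/257 + (10659 + (7378 - 11652)) = -4991879/257 + (10659 - 4274) = -4991879/257 + 6385 = -3350934/257 ≈ -13039.)
t(A)/g = ((½)/103)/(-3350934/257) = ((½)*(1/103))*(-257/3350934) = (1/206)*(-257/3350934) = -257/690292404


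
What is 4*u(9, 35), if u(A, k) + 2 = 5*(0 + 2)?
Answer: 32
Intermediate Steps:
u(A, k) = 8 (u(A, k) = -2 + 5*(0 + 2) = -2 + 5*2 = -2 + 10 = 8)
4*u(9, 35) = 4*8 = 32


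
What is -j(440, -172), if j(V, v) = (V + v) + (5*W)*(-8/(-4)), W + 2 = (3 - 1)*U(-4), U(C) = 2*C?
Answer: -88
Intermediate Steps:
W = -18 (W = -2 + (3 - 1)*(2*(-4)) = -2 + 2*(-8) = -2 - 16 = -18)
j(V, v) = -180 + V + v (j(V, v) = (V + v) + (5*(-18))*(-8/(-4)) = (V + v) - (-720)*(-1)/4 = (V + v) - 90*2 = (V + v) - 180 = -180 + V + v)
-j(440, -172) = -(-180 + 440 - 172) = -1*88 = -88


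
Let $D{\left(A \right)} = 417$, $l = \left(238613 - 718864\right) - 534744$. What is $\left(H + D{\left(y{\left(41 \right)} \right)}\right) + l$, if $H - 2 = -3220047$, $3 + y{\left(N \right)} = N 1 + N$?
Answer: $-4234623$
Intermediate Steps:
$l = -1014995$ ($l = -480251 - 534744 = -1014995$)
$y{\left(N \right)} = -3 + 2 N$ ($y{\left(N \right)} = -3 + \left(N 1 + N\right) = -3 + \left(N + N\right) = -3 + 2 N$)
$H = -3220045$ ($H = 2 - 3220047 = -3220045$)
$\left(H + D{\left(y{\left(41 \right)} \right)}\right) + l = \left(-3220045 + 417\right) - 1014995 = -3219628 - 1014995 = -4234623$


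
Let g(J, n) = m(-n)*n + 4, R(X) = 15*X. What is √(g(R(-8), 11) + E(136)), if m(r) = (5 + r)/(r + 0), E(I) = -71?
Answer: I*√61 ≈ 7.8102*I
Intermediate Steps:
m(r) = (5 + r)/r
g(J, n) = -1 + n (g(J, n) = ((5 - n)/((-n)))*n + 4 = ((-1/n)*(5 - n))*n + 4 = (-(5 - n)/n)*n + 4 = (-5 + n) + 4 = -1 + n)
√(g(R(-8), 11) + E(136)) = √((-1 + 11) - 71) = √(10 - 71) = √(-61) = I*√61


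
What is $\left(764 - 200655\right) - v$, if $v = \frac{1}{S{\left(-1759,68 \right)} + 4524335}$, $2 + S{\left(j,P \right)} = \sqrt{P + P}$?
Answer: $- \frac{4091686633743796256}{20469589094753} + \frac{2 \sqrt{34}}{20469589094753} \approx -1.9989 \cdot 10^{5}$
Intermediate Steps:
$S{\left(j,P \right)} = -2 + \sqrt{2} \sqrt{P}$ ($S{\left(j,P \right)} = -2 + \sqrt{P + P} = -2 + \sqrt{2 P} = -2 + \sqrt{2} \sqrt{P}$)
$v = \frac{1}{4524333 + 2 \sqrt{34}}$ ($v = \frac{1}{\left(-2 + \sqrt{2} \sqrt{68}\right) + 4524335} = \frac{1}{\left(-2 + \sqrt{2} \cdot 2 \sqrt{17}\right) + 4524335} = \frac{1}{\left(-2 + 2 \sqrt{34}\right) + 4524335} = \frac{1}{4524333 + 2 \sqrt{34}} \approx 2.2103 \cdot 10^{-7}$)
$\left(764 - 200655\right) - v = \left(764 - 200655\right) - \left(\frac{4524333}{20469589094753} - \frac{2 \sqrt{34}}{20469589094753}\right) = -199891 - \left(\frac{4524333}{20469589094753} - \frac{2 \sqrt{34}}{20469589094753}\right) = - \frac{4091686633743796256}{20469589094753} + \frac{2 \sqrt{34}}{20469589094753}$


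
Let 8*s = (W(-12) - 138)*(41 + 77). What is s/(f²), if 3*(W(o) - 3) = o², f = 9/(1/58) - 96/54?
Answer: -415773/87684496 ≈ -0.0047417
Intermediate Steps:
f = 4682/9 (f = 9/(1/58) - 96*1/54 = 9*58 - 16/9 = 522 - 16/9 = 4682/9 ≈ 520.22)
W(o) = 3 + o²/3
s = -5133/4 (s = (((3 + (⅓)*(-12)²) - 138)*(41 + 77))/8 = (((3 + (⅓)*144) - 138)*118)/8 = (((3 + 48) - 138)*118)/8 = ((51 - 138)*118)/8 = (-87*118)/8 = (⅛)*(-10266) = -5133/4 ≈ -1283.3)
s/(f²) = -5133/(4*((4682/9)²)) = -5133/(4*21921124/81) = -5133/4*81/21921124 = -415773/87684496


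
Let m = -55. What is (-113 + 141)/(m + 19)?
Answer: -7/9 ≈ -0.77778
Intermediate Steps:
(-113 + 141)/(m + 19) = (-113 + 141)/(-55 + 19) = 28/(-36) = -1/36*28 = -7/9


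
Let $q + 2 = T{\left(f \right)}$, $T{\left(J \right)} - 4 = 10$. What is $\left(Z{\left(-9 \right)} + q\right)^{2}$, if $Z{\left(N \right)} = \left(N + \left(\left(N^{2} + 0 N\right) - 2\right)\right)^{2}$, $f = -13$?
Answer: $24127744$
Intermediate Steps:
$T{\left(J \right)} = 14$ ($T{\left(J \right)} = 4 + 10 = 14$)
$Z{\left(N \right)} = \left(-2 + N + N^{2}\right)^{2}$ ($Z{\left(N \right)} = \left(N + \left(\left(N^{2} + 0\right) - 2\right)\right)^{2} = \left(N + \left(N^{2} - 2\right)\right)^{2} = \left(N + \left(-2 + N^{2}\right)\right)^{2} = \left(-2 + N + N^{2}\right)^{2}$)
$q = 12$ ($q = -2 + 14 = 12$)
$\left(Z{\left(-9 \right)} + q\right)^{2} = \left(\left(-2 - 9 + \left(-9\right)^{2}\right)^{2} + 12\right)^{2} = \left(\left(-2 - 9 + 81\right)^{2} + 12\right)^{2} = \left(70^{2} + 12\right)^{2} = \left(4900 + 12\right)^{2} = 4912^{2} = 24127744$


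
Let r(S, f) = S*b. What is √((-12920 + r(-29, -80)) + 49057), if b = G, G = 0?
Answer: √36137 ≈ 190.10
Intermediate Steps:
b = 0
r(S, f) = 0 (r(S, f) = S*0 = 0)
√((-12920 + r(-29, -80)) + 49057) = √((-12920 + 0) + 49057) = √(-12920 + 49057) = √36137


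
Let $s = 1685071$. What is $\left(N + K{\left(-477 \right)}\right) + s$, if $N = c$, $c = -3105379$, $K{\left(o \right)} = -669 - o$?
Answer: $-1420500$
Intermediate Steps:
$N = -3105379$
$\left(N + K{\left(-477 \right)}\right) + s = \left(-3105379 - 192\right) + 1685071 = -3105571 + 1685071 = -1420500$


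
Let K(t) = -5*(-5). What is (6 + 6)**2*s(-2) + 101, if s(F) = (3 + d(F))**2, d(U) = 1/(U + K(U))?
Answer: 759029/529 ≈ 1434.8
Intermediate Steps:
K(t) = 25
d(U) = 1/(25 + U) (d(U) = 1/(U + 25) = 1/(25 + U))
s(F) = (3 + 1/(25 + F))**2
(6 + 6)**2*s(-2) + 101 = (6 + 6)**2*((76 + 3*(-2))**2/(25 - 2)**2) + 101 = 12**2*((76 - 6)**2/23**2) + 101 = 144*((1/529)*70**2) + 101 = 144*((1/529)*4900) + 101 = 144*(4900/529) + 101 = 705600/529 + 101 = 759029/529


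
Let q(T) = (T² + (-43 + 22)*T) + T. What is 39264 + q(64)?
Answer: 42080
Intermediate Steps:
q(T) = T² - 20*T (q(T) = (T² - 21*T) + T = T² - 20*T)
39264 + q(64) = 39264 + 64*(-20 + 64) = 39264 + 64*44 = 39264 + 2816 = 42080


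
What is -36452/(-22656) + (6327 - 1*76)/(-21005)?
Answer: 156012901/118972320 ≈ 1.3113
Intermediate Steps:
-36452/(-22656) + (6327 - 1*76)/(-21005) = -36452*(-1/22656) + (6327 - 76)*(-1/21005) = 9113/5664 + 6251*(-1/21005) = 9113/5664 - 6251/21005 = 156012901/118972320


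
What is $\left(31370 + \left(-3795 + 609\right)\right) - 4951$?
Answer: $23233$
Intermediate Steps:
$\left(31370 + \left(-3795 + 609\right)\right) - 4951 = \left(31370 - 3186\right) - 4951 = 28184 - 4951 = 23233$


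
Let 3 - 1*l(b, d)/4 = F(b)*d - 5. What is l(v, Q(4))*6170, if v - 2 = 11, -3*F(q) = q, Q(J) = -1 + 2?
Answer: 913160/3 ≈ 3.0439e+5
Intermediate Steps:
Q(J) = 1
F(q) = -q/3
v = 13 (v = 2 + 11 = 13)
l(b, d) = 32 + 4*b*d/3 (l(b, d) = 12 - 4*((-b/3)*d - 5) = 12 - 4*(-b*d/3 - 5) = 12 - 4*(-5 - b*d/3) = 12 + (20 + 4*b*d/3) = 32 + 4*b*d/3)
l(v, Q(4))*6170 = (32 + (4/3)*13*1)*6170 = (32 + 52/3)*6170 = (148/3)*6170 = 913160/3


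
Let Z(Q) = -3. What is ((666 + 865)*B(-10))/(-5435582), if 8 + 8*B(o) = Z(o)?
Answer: 16841/43484656 ≈ 0.00038729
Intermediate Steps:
B(o) = -11/8 (B(o) = -1 + (⅛)*(-3) = -1 - 3/8 = -11/8)
((666 + 865)*B(-10))/(-5435582) = ((666 + 865)*(-11/8))/(-5435582) = (1531*(-11/8))*(-1/5435582) = -16841/8*(-1/5435582) = 16841/43484656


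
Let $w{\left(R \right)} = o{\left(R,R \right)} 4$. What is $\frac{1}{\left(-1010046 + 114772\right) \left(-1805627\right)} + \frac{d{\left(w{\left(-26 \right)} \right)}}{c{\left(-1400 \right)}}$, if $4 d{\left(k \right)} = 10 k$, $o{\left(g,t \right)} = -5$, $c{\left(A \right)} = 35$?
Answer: $- \frac{16165309067973}{11315716347586} \approx -1.4286$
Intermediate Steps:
$w{\left(R \right)} = -20$ ($w{\left(R \right)} = \left(-5\right) 4 = -20$)
$d{\left(k \right)} = \frac{5 k}{2}$ ($d{\left(k \right)} = \frac{10 k}{4} = \frac{5 k}{2}$)
$\frac{1}{\left(-1010046 + 114772\right) \left(-1805627\right)} + \frac{d{\left(w{\left(-26 \right)} \right)}}{c{\left(-1400 \right)}} = \frac{1}{\left(-1010046 + 114772\right) \left(-1805627\right)} + \frac{\frac{5}{2} \left(-20\right)}{35} = \frac{1}{-895274} \left(- \frac{1}{1805627}\right) - \frac{10}{7} = \left(- \frac{1}{895274}\right) \left(- \frac{1}{1805627}\right) - \frac{10}{7} = \frac{1}{1616530906798} - \frac{10}{7} = - \frac{16165309067973}{11315716347586}$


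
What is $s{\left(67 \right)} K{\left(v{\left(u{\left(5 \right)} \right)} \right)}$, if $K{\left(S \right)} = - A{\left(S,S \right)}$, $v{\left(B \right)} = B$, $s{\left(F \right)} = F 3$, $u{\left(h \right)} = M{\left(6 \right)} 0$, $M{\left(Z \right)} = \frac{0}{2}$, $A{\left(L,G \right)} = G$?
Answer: $0$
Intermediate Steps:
$M{\left(Z \right)} = 0$ ($M{\left(Z \right)} = 0 \cdot \frac{1}{2} = 0$)
$u{\left(h \right)} = 0$ ($u{\left(h \right)} = 0 \cdot 0 = 0$)
$s{\left(F \right)} = 3 F$
$K{\left(S \right)} = - S$
$s{\left(67 \right)} K{\left(v{\left(u{\left(5 \right)} \right)} \right)} = 3 \cdot 67 \left(\left(-1\right) 0\right) = 201 \cdot 0 = 0$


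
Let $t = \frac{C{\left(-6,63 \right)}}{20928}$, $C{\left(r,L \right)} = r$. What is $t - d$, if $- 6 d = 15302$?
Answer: $\frac{26686685}{10464} \approx 2550.3$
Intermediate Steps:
$d = - \frac{7651}{3}$ ($d = \left(- \frac{1}{6}\right) 15302 = - \frac{7651}{3} \approx -2550.3$)
$t = - \frac{1}{3488}$ ($t = - \frac{6}{20928} = \left(-6\right) \frac{1}{20928} = - \frac{1}{3488} \approx -0.0002867$)
$t - d = - \frac{1}{3488} - - \frac{7651}{3} = - \frac{1}{3488} + \frac{7651}{3} = \frac{26686685}{10464}$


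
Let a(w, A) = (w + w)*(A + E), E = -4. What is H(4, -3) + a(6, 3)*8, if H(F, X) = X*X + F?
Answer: -83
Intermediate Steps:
H(F, X) = F + X**2 (H(F, X) = X**2 + F = F + X**2)
a(w, A) = 2*w*(-4 + A) (a(w, A) = (w + w)*(A - 4) = (2*w)*(-4 + A) = 2*w*(-4 + A))
H(4, -3) + a(6, 3)*8 = (4 + (-3)**2) + (2*6*(-4 + 3))*8 = (4 + 9) + (2*6*(-1))*8 = 13 - 12*8 = 13 - 96 = -83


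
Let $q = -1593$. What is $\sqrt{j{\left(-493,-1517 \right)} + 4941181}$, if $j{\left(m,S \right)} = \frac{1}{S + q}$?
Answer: $\frac{19 \sqrt{132386694590}}{3110} \approx 2222.9$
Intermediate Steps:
$j{\left(m,S \right)} = \frac{1}{-1593 + S}$ ($j{\left(m,S \right)} = \frac{1}{S - 1593} = \frac{1}{-1593 + S}$)
$\sqrt{j{\left(-493,-1517 \right)} + 4941181} = \sqrt{\frac{1}{-1593 - 1517} + 4941181} = \sqrt{\frac{1}{-3110} + 4941181} = \sqrt{- \frac{1}{3110} + 4941181} = \sqrt{\frac{15367072909}{3110}} = \frac{19 \sqrt{132386694590}}{3110}$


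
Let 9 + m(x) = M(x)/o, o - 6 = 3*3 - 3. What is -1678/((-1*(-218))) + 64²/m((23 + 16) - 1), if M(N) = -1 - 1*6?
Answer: -5454053/12535 ≈ -435.11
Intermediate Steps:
M(N) = -7 (M(N) = -1 - 6 = -7)
o = 12 (o = 6 + (3*3 - 3) = 6 + (9 - 3) = 6 + 6 = 12)
m(x) = -115/12 (m(x) = -9 - 7/12 = -115/12)
-1678/((-1*(-218))) + 64²/m((23 + 16) - 1) = -1678/((-1*(-218))) + 64²/(-115/12) = -1678/218 + 4096*(-12/115) = -1678*1/218 - 49152/115 = -839/109 - 49152/115 = -5454053/12535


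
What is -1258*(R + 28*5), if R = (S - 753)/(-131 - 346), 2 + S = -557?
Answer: -85659736/477 ≈ -1.7958e+5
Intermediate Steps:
S = -559 (S = -2 - 557 = -559)
R = 1312/477 (R = (-559 - 753)/(-131 - 346) = -1312/(-477) = -1312*(-1/477) = 1312/477 ≈ 2.7505)
-1258*(R + 28*5) = -1258*(1312/477 + 28*5) = -1258*(1312/477 + 140) = -1258*68092/477 = -85659736/477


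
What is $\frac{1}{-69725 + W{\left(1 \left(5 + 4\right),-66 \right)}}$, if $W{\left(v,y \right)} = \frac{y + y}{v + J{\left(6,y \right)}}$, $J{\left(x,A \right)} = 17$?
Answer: $- \frac{13}{906491} \approx -1.4341 \cdot 10^{-5}$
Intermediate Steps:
$W{\left(v,y \right)} = \frac{2 y}{17 + v}$ ($W{\left(v,y \right)} = \frac{y + y}{v + 17} = \frac{2 y}{17 + v}$)
$\frac{1}{-69725 + W{\left(1 \left(5 + 4\right),-66 \right)}} = \frac{1}{-69725 + 2 \left(-66\right) \frac{1}{17 + 1 \left(5 + 4\right)}} = \frac{1}{-69725 + 2 \left(-66\right) \frac{1}{17 + 1 \cdot 9}} = \frac{1}{-69725 + 2 \left(-66\right) \frac{1}{17 + 9}} = \frac{1}{-69725 + 2 \left(-66\right) \frac{1}{26}} = \frac{1}{-69725 - \frac{66}{13}} = \frac{1}{- \frac{906491}{13}} = - \frac{13}{906491}$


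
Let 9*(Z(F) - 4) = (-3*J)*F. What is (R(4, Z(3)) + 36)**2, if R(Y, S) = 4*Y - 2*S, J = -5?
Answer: 1156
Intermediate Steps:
Z(F) = 4 + 5*F/3 (Z(F) = 4 + ((-3*(-5))*F)/9 = 4 + (15*F)/9 = 4 + 5*F/3)
R(Y, S) = -2*S + 4*Y
(R(4, Z(3)) + 36)**2 = ((-2*(4 + (5/3)*3) + 4*4) + 36)**2 = ((-2*(4 + 5) + 16) + 36)**2 = ((-2*9 + 16) + 36)**2 = ((-18 + 16) + 36)**2 = (-2 + 36)**2 = 34**2 = 1156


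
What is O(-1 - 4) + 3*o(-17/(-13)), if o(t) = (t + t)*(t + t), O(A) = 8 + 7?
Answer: 6003/169 ≈ 35.521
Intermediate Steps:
O(A) = 15
o(t) = 4*t**2 (o(t) = (2*t)*(2*t) = 4*t**2)
O(-1 - 4) + 3*o(-17/(-13)) = 15 + 3*(4*(-17/(-13))**2) = 15 + 3*(4*(-17*(-1/13))**2) = 15 + 3*(4*(17/13)**2) = 15 + 3*(4*(289/169)) = 15 + 3*(1156/169) = 15 + 3468/169 = 6003/169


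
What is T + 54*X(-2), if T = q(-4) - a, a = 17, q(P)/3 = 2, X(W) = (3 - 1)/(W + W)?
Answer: -38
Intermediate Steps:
X(W) = 1/W (X(W) = 2/((2*W)) = 2*(1/(2*W)) = 1/W)
q(P) = 6 (q(P) = 3*2 = 6)
T = -11 (T = 6 - 1*17 = 6 - 17 = -11)
T + 54*X(-2) = -11 + 54/(-2) = -11 + 54*(-½) = -11 - 27 = -38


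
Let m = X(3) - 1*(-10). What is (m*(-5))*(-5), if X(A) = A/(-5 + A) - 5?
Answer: 175/2 ≈ 87.500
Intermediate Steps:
X(A) = -5 + A/(-5 + A) (X(A) = A/(-5 + A) - 5 = -5 + A/(-5 + A))
m = 7/2 (m = (25 - 4*3)/(-5 + 3) - 1*(-10) = (25 - 12)/(-2) + 10 = -½*13 + 10 = -13/2 + 10 = 7/2 ≈ 3.5000)
(m*(-5))*(-5) = ((7/2)*(-5))*(-5) = -35/2*(-5) = 175/2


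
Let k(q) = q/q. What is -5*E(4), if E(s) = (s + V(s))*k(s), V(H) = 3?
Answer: -35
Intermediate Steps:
k(q) = 1
E(s) = 3 + s (E(s) = (s + 3)*1 = (3 + s)*1 = 3 + s)
-5*E(4) = -5*(3 + 4) = -5*7 = -35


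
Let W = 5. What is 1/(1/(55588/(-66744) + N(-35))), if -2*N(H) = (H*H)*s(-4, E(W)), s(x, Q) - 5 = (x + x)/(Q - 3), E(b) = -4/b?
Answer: -689993834/158517 ≈ -4352.8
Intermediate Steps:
s(x, Q) = 5 + 2*x/(-3 + Q) (s(x, Q) = 5 + (x + x)/(Q - 3) = 5 + (2*x)/(-3 + Q) = 5 + 2*x/(-3 + Q))
N(H) = -135*H²/38 (N(H) = -H*H*(-15 + 2*(-4) + 5*(-4/5))/(-3 - 4/5)/2 = -H²*(-15 - 8 + 5*(-4*⅕))/(-3 - 4*⅕)/2 = -H²*(-15 - 8 + 5*(-⅘))/(-3 - ⅘)/2 = -H²*(-15 - 8 - 4)/(-19/5)/2 = -H²*(-5/19*(-27))/2 = -H²*135/(2*19) = -135*H²/38)
1/(1/(55588/(-66744) + N(-35))) = 1/(1/(55588/(-66744) - 135/38*(-35)²)) = 1/(1/(55588*(-1/66744) - 135/38*1225)) = 1/(1/(-13897/16686 - 165375/38)) = 1/(1/(-689993834/158517)) = 1/(-158517/689993834) = -689993834/158517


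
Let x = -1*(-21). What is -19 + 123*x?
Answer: 2564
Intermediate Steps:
x = 21
-19 + 123*x = -19 + 123*21 = -19 + 2583 = 2564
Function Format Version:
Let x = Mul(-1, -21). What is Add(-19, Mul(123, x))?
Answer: 2564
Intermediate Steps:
x = 21
Add(-19, Mul(123, x)) = Add(-19, Mul(123, 21)) = Add(-19, 2583) = 2564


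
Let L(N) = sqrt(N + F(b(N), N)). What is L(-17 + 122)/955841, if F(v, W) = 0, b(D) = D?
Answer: sqrt(105)/955841 ≈ 1.0720e-5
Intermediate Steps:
L(N) = sqrt(N) (L(N) = sqrt(N + 0) = sqrt(N))
L(-17 + 122)/955841 = sqrt(-17 + 122)/955841 = sqrt(105)*(1/955841) = sqrt(105)/955841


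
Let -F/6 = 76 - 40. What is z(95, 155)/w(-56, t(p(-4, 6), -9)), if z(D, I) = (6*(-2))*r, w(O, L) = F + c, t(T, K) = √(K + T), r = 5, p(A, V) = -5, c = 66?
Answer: ⅖ ≈ 0.40000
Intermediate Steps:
F = -216 (F = -6*(76 - 40) = -6*36 = -216)
w(O, L) = -150 (w(O, L) = -216 + 66 = -150)
z(D, I) = -60 (z(D, I) = (6*(-2))*5 = -12*5 = -60)
z(95, 155)/w(-56, t(p(-4, 6), -9)) = -60/(-150) = -60*(-1/150) = ⅖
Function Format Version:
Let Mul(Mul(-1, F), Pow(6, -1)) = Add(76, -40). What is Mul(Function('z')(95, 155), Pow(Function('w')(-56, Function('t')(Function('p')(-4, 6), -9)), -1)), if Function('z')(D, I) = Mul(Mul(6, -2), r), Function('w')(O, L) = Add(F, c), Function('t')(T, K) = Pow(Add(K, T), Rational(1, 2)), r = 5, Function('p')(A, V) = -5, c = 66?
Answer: Rational(2, 5) ≈ 0.40000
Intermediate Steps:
F = -216 (F = Mul(-6, Add(76, -40)) = Mul(-6, 36) = -216)
Function('w')(O, L) = -150 (Function('w')(O, L) = Add(-216, 66) = -150)
Function('z')(D, I) = -60 (Function('z')(D, I) = Mul(Mul(6, -2), 5) = Mul(-12, 5) = -60)
Mul(Function('z')(95, 155), Pow(Function('w')(-56, Function('t')(Function('p')(-4, 6), -9)), -1)) = Mul(-60, Pow(-150, -1)) = Mul(-60, Rational(-1, 150)) = Rational(2, 5)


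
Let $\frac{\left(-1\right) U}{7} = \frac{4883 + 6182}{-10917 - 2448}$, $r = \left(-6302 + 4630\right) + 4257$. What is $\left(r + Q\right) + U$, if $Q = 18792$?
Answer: $\frac{57156212}{2673} \approx 21383.0$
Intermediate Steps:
$r = 2585$ ($r = -1672 + 4257 = 2585$)
$U = \frac{15491}{2673}$ ($U = - 7 \frac{4883 + 6182}{-10917 - 2448} = - 7 \frac{11065}{-13365} = - 7 \cdot 11065 \left(- \frac{1}{13365}\right) = \left(-7\right) \left(- \frac{2213}{2673}\right) = \frac{15491}{2673} \approx 5.7954$)
$\left(r + Q\right) + U = \left(2585 + 18792\right) + \frac{15491}{2673} = 21377 + \frac{15491}{2673} = \frac{57156212}{2673}$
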